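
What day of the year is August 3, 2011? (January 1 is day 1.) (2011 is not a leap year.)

215

Days in months before August: 31 + 28 + 31 + 30 + 31 + 30 + 31 = 212.
Plus 3 days into August → day 215.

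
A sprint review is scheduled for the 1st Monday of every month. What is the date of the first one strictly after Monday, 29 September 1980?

6 October 1980

September 1980 starts on a Monday, so its 1st Monday is 1 September 1980.
That is not after 29 September 1980, so look at October 1980.
October 1980 starts on a Wednesday, so its 1st Monday is 6 October 1980 (5 days in).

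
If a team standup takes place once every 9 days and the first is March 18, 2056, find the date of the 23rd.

The 23rd occurrence is 22 intervals after the first: 22 × 9 = 198 days after March 18, 2056.
March has 31 days — 13 days to the end of March leaves 185.
April has 30 days (155 left).
May has 31 days (124 left).
June has 30 days (94 left).
July has 31 days (63 left).
August has 31 days (32 left).
September has 30 days (2 left).
2 days into October → October 2, 2056.

October 2, 2056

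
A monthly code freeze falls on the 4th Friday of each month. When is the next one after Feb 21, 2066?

Feb 2066 starts on a Monday; its first Friday is the 5th, so the 4th Friday is the 26th — Feb 26, 2066.
Feb 26, 2066 is after Feb 21, 2066, so that is the next one.

Feb 26, 2066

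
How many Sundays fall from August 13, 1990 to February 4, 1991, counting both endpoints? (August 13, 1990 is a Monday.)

25

August 13, 1990 is a Monday; the first Sunday on or after it is August 19, 1990 (6 days later).
From August 19, 1990 to February 4, 1991: 12 + 30 + 31 + 30 + 31 + 31 + 4 = 169 days (rest of August, September, October, November, December, January, February).
169 ÷ 7 = 24 full weeks with remainder 1, so 24 more Sundays after the first → 25.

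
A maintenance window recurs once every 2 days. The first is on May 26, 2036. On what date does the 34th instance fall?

Jul 31, 2036

The 34th occurrence is 33 intervals after the first: 33 × 2 = 66 days after May 26, 2036.
May has 31 days — 5 days to the end of May leaves 61.
Jun has 30 days (31 left).
31 days into Jul → Jul 31, 2036.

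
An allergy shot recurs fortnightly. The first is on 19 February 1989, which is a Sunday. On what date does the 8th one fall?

28 May 1989

The 8th occurrence is 7 intervals after the first: 7 × 14 = 98 days after 19 February 1989.
February has 28 days — 9 days to the end of February leaves 89.
March has 31 days (58 left).
April has 30 days (28 left).
28 days into May → 28 May 1989.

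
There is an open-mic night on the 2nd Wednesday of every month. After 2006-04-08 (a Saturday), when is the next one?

2006-04-12

April 2006 starts on a Saturday; its first Wednesday is the 5th, so the 2nd Wednesday is the 12th — 2006-04-12.
2006-04-12 is after 2006-04-08, so that is the next one.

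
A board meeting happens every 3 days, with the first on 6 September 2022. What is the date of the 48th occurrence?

25 January 2023

The 48th occurrence is 47 intervals after the first: 47 × 3 = 141 days after 6 September 2022.
September has 30 days — 24 days to the end of September leaves 117.
October has 31 days (86 left).
November has 30 days (56 left).
December has 31 days (25 left).
25 days into January → 25 January 2023.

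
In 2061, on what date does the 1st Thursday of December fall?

The first Thursday of December 2061 is December 1.

1 December 2061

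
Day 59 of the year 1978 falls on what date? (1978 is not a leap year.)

January has 31 days (59 − 31 = 28 remain).
28 into February → February 28.

February 28, 1978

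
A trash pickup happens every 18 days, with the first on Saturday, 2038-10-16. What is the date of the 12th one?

The 12th occurrence is 11 intervals after the first: 11 × 18 = 198 days after 2038-10-16.
October has 31 days — 15 days to the end of October leaves 183.
November has 30 days (153 left).
December has 31 days (122 left).
January has 31 days (91 left).
February has 28 days (63 left).
March has 31 days (32 left).
April has 30 days (2 left).
2 days into May → 2039-05-02.

2039-05-02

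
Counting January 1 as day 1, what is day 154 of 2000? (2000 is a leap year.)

January has 31 days (154 − 31 = 123 remain).
February has 29 days (123 − 29 = 94 remain).
March has 31 days (94 − 31 = 63 remain).
April has 30 days (63 − 30 = 33 remain).
May has 31 days (33 − 31 = 2 remain).
2 into June → June 2.

2000-06-02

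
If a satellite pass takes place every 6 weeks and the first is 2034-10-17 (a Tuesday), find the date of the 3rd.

2035-01-09

The 3rd occurrence is 2 intervals after the first: 2 × 42 = 84 days after 2034-10-17.
October has 31 days — 14 days to the end of October leaves 70.
November has 30 days (40 left).
December has 31 days (9 left).
9 days into January → 2035-01-09.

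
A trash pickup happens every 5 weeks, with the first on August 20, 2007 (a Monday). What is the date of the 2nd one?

September 24, 2007

The 2nd occurrence is 1 interval after the first: 1 × 35 = 35 days after August 20, 2007.
August has 31 days — 11 days to the end of August leaves 24.
24 days into September → September 24, 2007.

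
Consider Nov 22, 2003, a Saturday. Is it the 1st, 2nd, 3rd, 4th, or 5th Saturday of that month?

Day 22 falls in week ⌈22/7⌉ of the month.
Days 1–7 hold the 1st Saturday, 8–14 the 2nd, 15–21 the 3rd, 22–28 the 4th, 29–31 the 5th.
22 is in the range for the 4th.

4th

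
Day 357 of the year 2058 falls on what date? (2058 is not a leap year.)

Dec 23, 2058

Jan has 31 days (357 − 31 = 326 remain).
Feb has 28 days (326 − 28 = 298 remain).
Mar has 31 days (298 − 31 = 267 remain).
Apr has 30 days (267 − 30 = 237 remain).
May has 31 days (237 − 31 = 206 remain).
Jun has 30 days (206 − 30 = 176 remain).
Jul has 31 days (176 − 31 = 145 remain).
Aug has 31 days (145 − 31 = 114 remain).
Sep has 30 days (114 − 30 = 84 remain).
Oct has 31 days (84 − 31 = 53 remain).
Nov has 30 days (53 − 30 = 23 remain).
23 into Dec → Dec 23.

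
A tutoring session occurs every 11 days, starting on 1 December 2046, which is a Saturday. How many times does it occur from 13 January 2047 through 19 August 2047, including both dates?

Occurrences land 11·i days after 1 December 2046 for i = 0, 1, 2, …
13 January 2047 is 43 days after the start; 43 ÷ 11 = 3 remainder 10; since the remainder is 10, round up to i = 4. First occurrence in the window: #5 on 14 January 2047 (4×11 = 44 days in).
19 August 2047 is 261 days after the start; 261 ÷ 11 = 23 remainder 8. Last occurrence in the window: #24 on 11 August 2047.
Occurrences #5 through #24: 20 in total.

20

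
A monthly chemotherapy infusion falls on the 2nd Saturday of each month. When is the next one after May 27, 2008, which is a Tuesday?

June 14, 2008

May 2008 starts on a Thursday; its first Saturday is the 3rd, so the 2nd Saturday is the 10th — May 10, 2008.
That is not after May 27, 2008, so look at June 2008.
June 2008 starts on a Sunday; its first Saturday is the 7th, so the 2nd Saturday is the 14th — June 14, 2008.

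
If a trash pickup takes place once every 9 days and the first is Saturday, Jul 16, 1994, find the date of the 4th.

Aug 12, 1994

The 4th occurrence is 3 intervals after the first: 3 × 9 = 27 days after Jul 16, 1994.
Jul has 31 days — 15 days to the end of Jul leaves 12.
12 days into Aug → Aug 12, 1994.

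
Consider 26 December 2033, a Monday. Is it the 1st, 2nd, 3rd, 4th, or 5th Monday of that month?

Day 26 falls in week ⌈26/7⌉ of the month.
Days 1–7 hold the 1st Monday, 8–14 the 2nd, 15–21 the 3rd, 22–28 the 4th, 29–31 the 5th.
26 is in the range for the 4th.

4th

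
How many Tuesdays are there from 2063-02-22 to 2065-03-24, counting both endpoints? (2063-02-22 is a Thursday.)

109

2063-02-22 is a Thursday; the first Tuesday on or after it is 2063-02-27 (5 days later).
From 2063-02-27 to 2065-03-24: 307 + 366 + 83 = 756 days (rest of 2063, 2064, to 2065-03-24 in 2065).
756 ÷ 7 = 108 full weeks with remainder 0, so 108 more Tuesdays after the first → 109.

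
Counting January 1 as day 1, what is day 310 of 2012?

Jan has 31 days (310 − 31 = 279 remain).
Feb has 29 days (279 − 29 = 250 remain).
Mar has 31 days (250 − 31 = 219 remain).
Apr has 30 days (219 − 30 = 189 remain).
May has 31 days (189 − 31 = 158 remain).
Jun has 30 days (158 − 30 = 128 remain).
Jul has 31 days (128 − 31 = 97 remain).
Aug has 31 days (97 − 31 = 66 remain).
Sep has 30 days (66 − 30 = 36 remain).
Oct has 31 days (36 − 31 = 5 remain).
5 into Nov → Nov 5.

Nov 5, 2012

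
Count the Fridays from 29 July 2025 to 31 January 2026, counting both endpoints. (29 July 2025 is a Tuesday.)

29 July 2025 is a Tuesday; the first Friday on or after it is 1 August 2025 (3 days later).
From 1 August 2025 to 31 January 2026: 30 + 30 + 31 + 30 + 31 + 31 = 183 days (rest of August, September, October, November, December, January).
183 ÷ 7 = 26 full weeks with remainder 1, so 26 more Fridays after the first → 27.

27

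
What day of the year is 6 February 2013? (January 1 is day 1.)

37

Days in months before February: 31 = 31.
Plus 6 days into February → day 37.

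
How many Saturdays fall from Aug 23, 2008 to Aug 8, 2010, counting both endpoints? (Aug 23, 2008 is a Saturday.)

103

Aug 23, 2008 is a Saturday; the first Saturday on or after it is Aug 23, 2008.
From Aug 23, 2008 to Aug 8, 2010: 130 + 365 + 220 = 715 days (rest of 2008, 2009, to Aug 8, 2010 in 2010).
715 ÷ 7 = 102 full weeks with remainder 1, so 102 more Saturdays after the first → 103.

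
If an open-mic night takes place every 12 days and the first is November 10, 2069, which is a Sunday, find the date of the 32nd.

November 17, 2070

The 32nd occurrence is 31 intervals after the first: 31 × 12 = 372 days after November 10, 2069.
November has 30 days — 20 days to the end of November leaves 352.
December has 31 days (321 left).
January has 31 days (290 left).
February has 28 days (262 left).
March has 31 days (231 left).
April has 30 days (201 left).
May has 31 days (170 left).
June has 30 days (140 left).
July has 31 days (109 left).
August has 31 days (78 left).
September has 30 days (48 left).
October has 31 days (17 left).
17 days into November → November 17, 2070.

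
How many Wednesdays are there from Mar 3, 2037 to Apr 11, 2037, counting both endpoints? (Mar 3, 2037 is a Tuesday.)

6

Mar 3, 2037 is a Tuesday; the first Wednesday on or after it is Mar 4, 2037 (1 day later).
From Mar 4, 2037 to Apr 11, 2037: 27 + 11 = 38 days (rest of Mar, Apr).
38 ÷ 7 = 5 full weeks with remainder 3, so 5 more Wednesdays after the first → 6.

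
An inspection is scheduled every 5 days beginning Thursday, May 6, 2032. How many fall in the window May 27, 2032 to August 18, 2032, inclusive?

16

Occurrences land 5·i days after May 6, 2032 for i = 0, 1, 2, …
May 27, 2032 is 21 days after the start; 21 ÷ 5 = 4 remainder 1; since the remainder is 1, round up to i = 5. First occurrence in the window: #6 on May 31, 2032 (5×5 = 25 days in).
August 18, 2032 is 104 days after the start; 104 ÷ 5 = 20 remainder 4. Last occurrence in the window: #21 on August 14, 2032.
Occurrences #6 through #21: 16 in total.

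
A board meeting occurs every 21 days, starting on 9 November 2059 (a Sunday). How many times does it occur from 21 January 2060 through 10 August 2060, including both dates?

Occurrences land 21·i days after 9 November 2059 for i = 0, 1, 2, …
21 January 2060 is 73 days after the start; 73 ÷ 21 = 3 remainder 10; since the remainder is 10, round up to i = 4. First occurrence in the window: #5 on 1 February 2060 (4×21 = 84 days in).
10 August 2060 is 275 days after the start; 275 ÷ 21 = 13 remainder 2. Last occurrence in the window: #14 on 8 August 2060.
Occurrences #5 through #14: 10 in total.

10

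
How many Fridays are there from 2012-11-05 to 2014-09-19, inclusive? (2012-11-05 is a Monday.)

2012-11-05 is a Monday; the first Friday on or after it is 2012-11-09 (4 days later).
From 2012-11-09 to 2014-09-19: 52 + 365 + 262 = 679 days (rest of 2012, 2013, to 2014-09-19 in 2014).
679 ÷ 7 = 97 full weeks with remainder 0, so 97 more Fridays after the first → 98.

98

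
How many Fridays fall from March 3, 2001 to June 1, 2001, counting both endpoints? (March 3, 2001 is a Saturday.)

13

March 3, 2001 is a Saturday; the first Friday on or after it is March 9, 2001 (6 days later).
From March 9, 2001 to June 1, 2001: 22 + 30 + 31 + 1 = 84 days (rest of March, April, May, June).
84 ÷ 7 = 12 full weeks with remainder 0, so 12 more Fridays after the first → 13.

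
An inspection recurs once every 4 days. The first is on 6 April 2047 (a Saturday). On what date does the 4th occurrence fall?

The 4th occurrence is 3 intervals after the first: 3 × 4 = 12 days after 6 April 2047.
12 days later is 18 April 2047.

18 April 2047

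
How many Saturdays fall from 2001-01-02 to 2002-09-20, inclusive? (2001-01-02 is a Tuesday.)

89

2001-01-02 is a Tuesday; the first Saturday on or after it is 2001-01-06 (4 days later).
From 2001-01-06 to 2002-09-20: 359 + 263 = 622 days (rest of 2001, to 2002-09-20 in 2002).
622 ÷ 7 = 88 full weeks with remainder 6, so 88 more Saturdays after the first → 89.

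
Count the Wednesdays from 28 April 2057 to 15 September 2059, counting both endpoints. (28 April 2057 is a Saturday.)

28 April 2057 is a Saturday; the first Wednesday on or after it is 2 May 2057 (4 days later).
From 2 May 2057 to 15 September 2059: 243 + 365 + 258 = 866 days (rest of 2057, 2058, to 15 September 2059 in 2059).
866 ÷ 7 = 123 full weeks with remainder 5, so 123 more Wednesdays after the first → 124.

124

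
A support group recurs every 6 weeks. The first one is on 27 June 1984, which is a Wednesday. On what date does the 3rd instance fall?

19 September 1984

The 3rd occurrence is 2 intervals after the first: 2 × 42 = 84 days after 27 June 1984.
June has 30 days — 3 days to the end of June leaves 81.
July has 31 days (50 left).
August has 31 days (19 left).
19 days into September → 19 September 1984.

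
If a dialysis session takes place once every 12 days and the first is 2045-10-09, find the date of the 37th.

The 37th occurrence is 36 intervals after the first: 36 × 12 = 432 days after 2045-10-09.
October has 31 days — 22 days to the end of October leaves 410.
From end of October to end of 2045 is 61 days (349 left).
January has 31 days (318 left).
February has 28 days (290 left).
March has 31 days (259 left).
April has 30 days (229 left).
May has 31 days (198 left).
June has 30 days (168 left).
July has 31 days (137 left).
August has 31 days (106 left).
September has 30 days (76 left).
October has 31 days (45 left).
November has 30 days (15 left).
15 days into December → 2046-12-15.

2046-12-15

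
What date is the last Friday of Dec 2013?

Dec 27, 2013

Dec 2013 begins on a Sunday, so the first Friday is Dec 6 (5 days later).
Dec 2013 has 31 days. Adding weeks: 6, 13, 20, 27 — the last one ≤ 31 is the 27th.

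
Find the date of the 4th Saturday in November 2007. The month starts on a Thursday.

November 2007 begins on a Thursday, so the first Saturday is November 3 (2 days later).
The 4th Saturday is 3 weeks later: 3 + 21 = 24.

2007-11-24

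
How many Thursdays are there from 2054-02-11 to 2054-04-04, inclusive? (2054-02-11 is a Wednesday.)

8

2054-02-11 is a Wednesday; the first Thursday on or after it is 2054-02-12 (1 day later).
From 2054-02-12 to 2054-04-04: 16 + 31 + 4 = 51 days (rest of February, March, April).
51 ÷ 7 = 7 full weeks with remainder 2, so 7 more Thursdays after the first → 8.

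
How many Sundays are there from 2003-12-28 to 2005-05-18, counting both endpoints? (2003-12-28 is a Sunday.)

73

2003-12-28 is a Sunday; the first Sunday on or after it is 2003-12-28.
From 2003-12-28 to 2005-05-18: 3 + 366 + 138 = 507 days (rest of 2003, 2004, to 2005-05-18 in 2005).
507 ÷ 7 = 72 full weeks with remainder 3, so 72 more Sundays after the first → 73.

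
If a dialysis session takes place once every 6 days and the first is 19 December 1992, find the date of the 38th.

The 38th occurrence is 37 intervals after the first: 37 × 6 = 222 days after 19 December 1992.
December has 31 days — 12 days to the end of December leaves 210.
January has 31 days (179 left).
February has 28 days (151 left).
March has 31 days (120 left).
April has 30 days (90 left).
May has 31 days (59 left).
June has 30 days (29 left).
29 days into July → 29 July 1993.

29 July 1993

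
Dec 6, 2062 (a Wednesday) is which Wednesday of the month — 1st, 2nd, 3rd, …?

Day 6 falls in week ⌈6/7⌉ of the month.
Days 1–7 hold the 1st Wednesday, 8–14 the 2nd, 15–21 the 3rd, 22–28 the 4th, 29–31 the 5th.
6 is in the range for the 1st.

1st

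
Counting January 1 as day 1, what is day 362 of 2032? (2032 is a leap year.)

January has 31 days (362 − 31 = 331 remain).
February has 29 days (331 − 29 = 302 remain).
March has 31 days (302 − 31 = 271 remain).
April has 30 days (271 − 30 = 241 remain).
May has 31 days (241 − 31 = 210 remain).
June has 30 days (210 − 30 = 180 remain).
July has 31 days (180 − 31 = 149 remain).
August has 31 days (149 − 31 = 118 remain).
September has 30 days (118 − 30 = 88 remain).
October has 31 days (88 − 31 = 57 remain).
November has 30 days (57 − 30 = 27 remain).
27 into December → December 27.

2032-12-27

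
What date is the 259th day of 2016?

January has 31 days (259 − 31 = 228 remain).
February has 29 days (228 − 29 = 199 remain).
March has 31 days (199 − 31 = 168 remain).
April has 30 days (168 − 30 = 138 remain).
May has 31 days (138 − 31 = 107 remain).
June has 30 days (107 − 30 = 77 remain).
July has 31 days (77 − 31 = 46 remain).
August has 31 days (46 − 31 = 15 remain).
15 into September → September 15.

2016-09-15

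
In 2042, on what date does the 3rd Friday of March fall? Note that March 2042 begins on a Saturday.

March 2042 begins on a Saturday, so the first Friday is March 7 (6 days later).
The 3rd Friday is 2 weeks later: 7 + 14 = 21.

March 21, 2042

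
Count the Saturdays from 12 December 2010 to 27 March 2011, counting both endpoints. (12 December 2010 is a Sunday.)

15

12 December 2010 is a Sunday; the first Saturday on or after it is 18 December 2010 (6 days later).
From 18 December 2010 to 27 March 2011: 13 + 31 + 28 + 27 = 99 days (rest of December, January, February, March).
99 ÷ 7 = 14 full weeks with remainder 1, so 14 more Saturdays after the first → 15.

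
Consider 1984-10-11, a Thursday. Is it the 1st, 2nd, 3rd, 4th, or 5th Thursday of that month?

Day 11 falls in week ⌈11/7⌉ of the month.
Days 1–7 hold the 1st Thursday, 8–14 the 2nd, 15–21 the 3rd, 22–28 the 4th, 29–31 the 5th.
11 is in the range for the 2nd.

2nd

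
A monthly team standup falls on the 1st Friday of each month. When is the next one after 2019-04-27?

2019-05-03

April 2019 starts on a Monday, so its 1st Friday is 2019-04-05 (4 days in).
That is not after 2019-04-27, so look at May 2019.
May 2019 starts on a Wednesday, so its 1st Friday is 2019-05-03 (2 days in).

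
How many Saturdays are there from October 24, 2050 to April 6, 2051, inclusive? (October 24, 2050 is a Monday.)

23

October 24, 2050 is a Monday; the first Saturday on or after it is October 29, 2050 (5 days later).
From October 29, 2050 to April 6, 2051: 2 + 30 + 31 + 31 + 28 + 31 + 6 = 159 days (rest of October, November, December, January, February, March, April).
159 ÷ 7 = 22 full weeks with remainder 5, so 22 more Saturdays after the first → 23.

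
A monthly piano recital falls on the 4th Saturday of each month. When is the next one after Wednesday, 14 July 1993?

24 July 1993

July 1993 starts on a Thursday; its first Saturday is the 3rd, so the 4th Saturday is the 24th — 24 July 1993.
24 July 1993 is after 14 July 1993, so that is the next one.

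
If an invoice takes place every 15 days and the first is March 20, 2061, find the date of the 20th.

The 20th occurrence is 19 intervals after the first: 19 × 15 = 285 days after March 20, 2061.
March has 31 days — 11 days to the end of March leaves 274.
April has 30 days (244 left).
May has 31 days (213 left).
June has 30 days (183 left).
July has 31 days (152 left).
August has 31 days (121 left).
September has 30 days (91 left).
October has 31 days (60 left).
November has 30 days (30 left).
30 days into December → December 30, 2061.

December 30, 2061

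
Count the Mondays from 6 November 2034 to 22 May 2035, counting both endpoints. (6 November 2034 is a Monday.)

29

6 November 2034 is a Monday; the first Monday on or after it is 6 November 2034.
From 6 November 2034 to 22 May 2035: 24 + 31 + 31 + 28 + 31 + 30 + 22 = 197 days (rest of November, December, January, February, March, April, May).
197 ÷ 7 = 28 full weeks with remainder 1, so 28 more Mondays after the first → 29.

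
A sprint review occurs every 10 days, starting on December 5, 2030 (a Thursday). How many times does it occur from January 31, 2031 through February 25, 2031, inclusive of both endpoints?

Occurrences land 10·i days after December 5, 2030 for i = 0, 1, 2, …
January 31, 2031 is 57 days after the start; 57 ÷ 10 = 5 remainder 7; since the remainder is 7, round up to i = 6. First occurrence in the window: #7 on February 3, 2031 (6×10 = 60 days in).
February 25, 2031 is 82 days after the start; 82 ÷ 10 = 8 remainder 2. Last occurrence in the window: #9 on February 23, 2031.
Occurrences #7 through #9: 3 in total.

3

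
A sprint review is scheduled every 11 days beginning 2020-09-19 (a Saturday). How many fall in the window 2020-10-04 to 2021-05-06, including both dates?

Occurrences land 11·i days after 2020-09-19 for i = 0, 1, 2, …
2020-10-04 is 15 days after the start; 15 ÷ 11 = 1 remainder 4; since the remainder is 4, round up to i = 2. First occurrence in the window: #3 on 2020-10-11 (2×11 = 22 days in).
2021-05-06 is 229 days after the start; 229 ÷ 11 = 20 remainder 9. Last occurrence in the window: #21 on 2021-04-27.
Occurrences #3 through #21: 19 in total.

19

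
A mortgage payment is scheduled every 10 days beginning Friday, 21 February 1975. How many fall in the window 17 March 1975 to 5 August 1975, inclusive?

14

Occurrences land 10·i days after 21 February 1975 for i = 0, 1, 2, …
17 March 1975 is 24 days after the start; 24 ÷ 10 = 2 remainder 4; since the remainder is 4, round up to i = 3. First occurrence in the window: #4 on 23 March 1975 (3×10 = 30 days in).
5 August 1975 is 165 days after the start; 165 ÷ 10 = 16 remainder 5. Last occurrence in the window: #17 on 31 July 1975.
Occurrences #4 through #17: 14 in total.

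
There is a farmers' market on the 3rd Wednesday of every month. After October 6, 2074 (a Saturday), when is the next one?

October 2074 starts on a Monday; its first Wednesday is the 3rd, so the 3rd Wednesday is the 17th — October 17, 2074.
October 17, 2074 is after October 6, 2074, so that is the next one.

October 17, 2074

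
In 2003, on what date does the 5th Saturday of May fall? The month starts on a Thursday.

31 May 2003

May 2003 begins on a Thursday, so the first Saturday is May 3 (2 days later).
The 5th Saturday is 4 weeks later: 3 + 28 = 31.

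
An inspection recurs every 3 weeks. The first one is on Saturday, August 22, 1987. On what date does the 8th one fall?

January 16, 1988

The 8th occurrence is 7 intervals after the first: 7 × 21 = 147 days after August 22, 1987.
August has 31 days — 9 days to the end of August leaves 138.
September has 30 days (108 left).
October has 31 days (77 left).
November has 30 days (47 left).
December has 31 days (16 left).
16 days into January → January 16, 1988.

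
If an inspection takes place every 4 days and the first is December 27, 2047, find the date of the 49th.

July 6, 2048

The 49th occurrence is 48 intervals after the first: 48 × 4 = 192 days after December 27, 2047.
December has 31 days — 4 days to the end of December leaves 188.
January has 31 days (157 left).
February has 29 days (128 left).
March has 31 days (97 left).
April has 30 days (67 left).
May has 31 days (36 left).
June has 30 days (6 left).
6 days into July → July 6, 2048.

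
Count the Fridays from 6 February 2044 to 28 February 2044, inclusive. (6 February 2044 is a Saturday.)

6 February 2044 is a Saturday; the first Friday on or after it is 12 February 2044 (6 days later).
From 12 February 2044 to 28 February 2044 is 28 − 12 = 16 days.
16 ÷ 7 = 2 full weeks with remainder 2, so 2 more Fridays after the first → 3.

3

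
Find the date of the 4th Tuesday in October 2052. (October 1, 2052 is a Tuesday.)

2052-10-22

October 2052 begins on a Tuesday, so the first Tuesday is October 1.
The 4th Tuesday is 3 weeks later: 1 + 21 = 22.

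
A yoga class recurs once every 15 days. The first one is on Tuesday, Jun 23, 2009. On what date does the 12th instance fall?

Dec 5, 2009

The 12th occurrence is 11 intervals after the first: 11 × 15 = 165 days after Jun 23, 2009.
Jun has 30 days — 7 days to the end of Jun leaves 158.
Jul has 31 days (127 left).
Aug has 31 days (96 left).
Sep has 30 days (66 left).
Oct has 31 days (35 left).
Nov has 30 days (5 left).
5 days into Dec → Dec 5, 2009.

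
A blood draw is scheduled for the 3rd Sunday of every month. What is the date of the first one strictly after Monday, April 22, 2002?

May 19, 2002

April 2002 starts on a Monday; its first Sunday is the 7th, so the 3rd Sunday is the 21st — April 21, 2002.
That is not after April 22, 2002, so look at May 2002.
May 2002 starts on a Wednesday; its first Sunday is the 5th, so the 3rd Sunday is the 19th — May 19, 2002.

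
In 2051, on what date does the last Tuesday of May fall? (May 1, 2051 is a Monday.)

May 2051 begins on a Monday, so the first Tuesday is May 2 (1 day later).
May 2051 has 31 days. Adding weeks: 2, 9, 16, 23, 30 — the last one ≤ 31 is the 30th.

May 30, 2051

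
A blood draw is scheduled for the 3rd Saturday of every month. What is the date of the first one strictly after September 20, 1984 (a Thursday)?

September 1984 starts on a Saturday; its first Saturday is the 1st, so the 3rd Saturday is the 15th — September 15, 1984.
That is not after September 20, 1984, so look at October 1984.
October 1984 starts on a Monday; its first Saturday is the 6th, so the 3rd Saturday is the 20th — October 20, 1984.

October 20, 1984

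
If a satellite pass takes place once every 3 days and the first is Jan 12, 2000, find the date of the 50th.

The 50th occurrence is 49 intervals after the first: 49 × 3 = 147 days after Jan 12, 2000.
Jan has 31 days — 19 days to the end of Jan leaves 128.
Feb has 29 days (99 left).
Mar has 31 days (68 left).
Apr has 30 days (38 left).
May has 31 days (7 left).
7 days into Jun → Jun 7, 2000.

Jun 7, 2000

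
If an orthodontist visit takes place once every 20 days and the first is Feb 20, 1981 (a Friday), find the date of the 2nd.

Mar 12, 1981

The 2nd occurrence is 1 interval after the first: 1 × 20 = 20 days after Feb 20, 1981.
Feb has 28 days — 8 days to the end of Feb leaves 12.
12 days into Mar → Mar 12, 1981.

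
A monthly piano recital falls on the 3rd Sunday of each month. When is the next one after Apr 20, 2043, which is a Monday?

May 17, 2043

Apr 2043 starts on a Wednesday; its first Sunday is the 5th, so the 3rd Sunday is the 19th — Apr 19, 2043.
That is not after Apr 20, 2043, so look at May 2043.
May 2043 starts on a Friday; its first Sunday is the 3rd, so the 3rd Sunday is the 17th — May 17, 2043.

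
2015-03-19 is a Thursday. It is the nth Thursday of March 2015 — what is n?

Day 19 falls in week ⌈19/7⌉ of the month.
Days 1–7 hold the 1st Thursday, 8–14 the 2nd, 15–21 the 3rd, 22–28 the 4th, 29–31 the 5th.
19 is in the range for the 3rd.

3rd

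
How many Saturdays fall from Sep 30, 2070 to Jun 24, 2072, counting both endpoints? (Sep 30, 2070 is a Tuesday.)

90

Sep 30, 2070 is a Tuesday; the first Saturday on or after it is Oct 4, 2070 (4 days later).
From Oct 4, 2070 to Jun 24, 2072: 88 + 365 + 176 = 629 days (rest of 2070, 2071, to Jun 24, 2072 in 2072).
629 ÷ 7 = 89 full weeks with remainder 6, so 89 more Saturdays after the first → 90.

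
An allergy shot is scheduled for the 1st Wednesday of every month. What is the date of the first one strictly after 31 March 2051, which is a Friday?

5 April 2051

March 2051 starts on a Wednesday, so its 1st Wednesday is 1 March 2051.
That is not after 31 March 2051, so look at April 2051.
April 2051 starts on a Saturday, so its 1st Wednesday is 5 April 2051 (4 days in).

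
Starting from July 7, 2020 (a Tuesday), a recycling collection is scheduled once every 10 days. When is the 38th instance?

July 12, 2021

The 38th occurrence is 37 intervals after the first: 37 × 10 = 370 days after July 7, 2020.
July has 31 days — 24 days to the end of July leaves 346.
August has 31 days (315 left).
September has 30 days (285 left).
October has 31 days (254 left).
November has 30 days (224 left).
December has 31 days (193 left).
January has 31 days (162 left).
February has 28 days (134 left).
March has 31 days (103 left).
April has 30 days (73 left).
May has 31 days (42 left).
June has 30 days (12 left).
12 days into July → July 12, 2021.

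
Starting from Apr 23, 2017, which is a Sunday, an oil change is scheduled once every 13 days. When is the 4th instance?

Jun 1, 2017

The 4th occurrence is 3 intervals after the first: 3 × 13 = 39 days after Apr 23, 2017.
Apr has 30 days — 7 days to the end of Apr leaves 32.
May has 31 days (1 left).
1 day into Jun → Jun 1, 2017.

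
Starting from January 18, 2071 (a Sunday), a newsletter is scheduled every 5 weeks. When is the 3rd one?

The 3rd occurrence is 2 intervals after the first: 2 × 35 = 70 days after January 18, 2071.
January has 31 days — 13 days to the end of January leaves 57.
February has 28 days (29 left).
29 days into March → March 29, 2071.

March 29, 2071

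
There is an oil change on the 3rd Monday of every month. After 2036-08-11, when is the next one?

August 2036 starts on a Friday; its first Monday is the 4th, so the 3rd Monday is the 18th — 2036-08-18.
2036-08-18 is after 2036-08-11, so that is the next one.

2036-08-18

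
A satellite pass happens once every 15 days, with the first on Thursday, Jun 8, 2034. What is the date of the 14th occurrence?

Dec 20, 2034

The 14th occurrence is 13 intervals after the first: 13 × 15 = 195 days after Jun 8, 2034.
Jun has 30 days — 22 days to the end of Jun leaves 173.
Jul has 31 days (142 left).
Aug has 31 days (111 left).
Sep has 30 days (81 left).
Oct has 31 days (50 left).
Nov has 30 days (20 left).
20 days into Dec → Dec 20, 2034.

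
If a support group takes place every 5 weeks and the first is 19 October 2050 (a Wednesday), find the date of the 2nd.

23 November 2050

The 2nd occurrence is 1 interval after the first: 1 × 35 = 35 days after 19 October 2050.
October has 31 days — 12 days to the end of October leaves 23.
23 days into November → 23 November 2050.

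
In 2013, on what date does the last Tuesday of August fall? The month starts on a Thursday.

August 2013 begins on a Thursday, so the first Tuesday is August 6 (5 days later).
August 2013 has 31 days. Adding weeks: 6, 13, 20, 27 — the last one ≤ 31 is the 27th.

August 27, 2013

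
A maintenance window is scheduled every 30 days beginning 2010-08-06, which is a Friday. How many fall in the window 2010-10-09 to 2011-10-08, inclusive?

12

Occurrences land 30·i days after 2010-08-06 for i = 0, 1, 2, …
2010-10-09 is 64 days after the start; 64 ÷ 30 = 2 remainder 4; since the remainder is 4, round up to i = 3. First occurrence in the window: #4 on 2010-11-04 (3×30 = 90 days in).
2011-10-08 is 428 days after the start; 428 ÷ 30 = 14 remainder 8. Last occurrence in the window: #15 on 2011-09-30.
Occurrences #4 through #15: 12 in total.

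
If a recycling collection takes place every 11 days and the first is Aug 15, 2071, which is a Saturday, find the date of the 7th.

The 7th occurrence is 6 intervals after the first: 6 × 11 = 66 days after Aug 15, 2071.
Aug has 31 days — 16 days to the end of Aug leaves 50.
Sep has 30 days (20 left).
20 days into Oct → Oct 20, 2071.

Oct 20, 2071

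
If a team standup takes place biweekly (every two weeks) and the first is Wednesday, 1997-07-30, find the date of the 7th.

1997-10-22

The 7th occurrence is 6 intervals after the first: 6 × 14 = 84 days after 1997-07-30.
July has 31 days — 1 day to the end of July leaves 83.
August has 31 days (52 left).
September has 30 days (22 left).
22 days into October → 1997-10-22.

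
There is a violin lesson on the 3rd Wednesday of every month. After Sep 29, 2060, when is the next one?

Oct 20, 2060

Sep 2060 starts on a Wednesday; its first Wednesday is the 1st, so the 3rd Wednesday is the 15th — Sep 15, 2060.
That is not after Sep 29, 2060, so look at Oct 2060.
Oct 2060 starts on a Friday; its first Wednesday is the 6th, so the 3rd Wednesday is the 20th — Oct 20, 2060.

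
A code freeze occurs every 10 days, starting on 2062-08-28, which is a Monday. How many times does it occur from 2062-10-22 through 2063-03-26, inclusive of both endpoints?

Occurrences land 10·i days after 2062-08-28 for i = 0, 1, 2, …
2062-10-22 is 55 days after the start; 55 ÷ 10 = 5 remainder 5; since the remainder is 5, round up to i = 6. First occurrence in the window: #7 on 2062-10-27 (6×10 = 60 days in).
2063-03-26 is 210 days after the start; 210 ÷ 10 = 21 remainder 0. Last occurrence in the window: #22 on 2063-03-26.
Occurrences #7 through #22: 16 in total.

16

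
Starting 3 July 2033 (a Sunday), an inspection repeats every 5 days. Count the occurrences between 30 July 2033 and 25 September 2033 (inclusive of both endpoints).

11

Occurrences land 5·i days after 3 July 2033 for i = 0, 1, 2, …
30 July 2033 is 27 days after the start; 27 ÷ 5 = 5 remainder 2; since the remainder is 2, round up to i = 6. First occurrence in the window: #7 on 2 August 2033 (6×5 = 30 days in).
25 September 2033 is 84 days after the start; 84 ÷ 5 = 16 remainder 4. Last occurrence in the window: #17 on 21 September 2033.
Occurrences #7 through #17: 11 in total.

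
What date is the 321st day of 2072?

January has 31 days (321 − 31 = 290 remain).
February has 29 days (290 − 29 = 261 remain).
March has 31 days (261 − 31 = 230 remain).
April has 30 days (230 − 30 = 200 remain).
May has 31 days (200 − 31 = 169 remain).
June has 30 days (169 − 30 = 139 remain).
July has 31 days (139 − 31 = 108 remain).
August has 31 days (108 − 31 = 77 remain).
September has 30 days (77 − 30 = 47 remain).
October has 31 days (47 − 31 = 16 remain).
16 into November → November 16.

16 November 2072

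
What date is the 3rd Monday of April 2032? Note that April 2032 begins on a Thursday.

April 2032 begins on a Thursday, so the first Monday is April 5 (4 days later).
The 3rd Monday is 2 weeks later: 5 + 14 = 19.

19 April 2032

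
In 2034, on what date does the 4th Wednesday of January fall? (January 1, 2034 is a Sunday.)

January 2034 begins on a Sunday, so the first Wednesday is January 4 (3 days later).
The 4th Wednesday is 3 weeks later: 4 + 21 = 25.

January 25, 2034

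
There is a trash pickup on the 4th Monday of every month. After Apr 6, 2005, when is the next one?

Apr 2005 starts on a Friday; its first Monday is the 4th, so the 4th Monday is the 25th — Apr 25, 2005.
Apr 25, 2005 is after Apr 6, 2005, so that is the next one.

Apr 25, 2005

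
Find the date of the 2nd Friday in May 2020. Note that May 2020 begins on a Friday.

May 2020 begins on a Friday, so the first Friday is May 1.
The 2nd Friday is 1 weeks later: 1 + 7 = 8.

May 8, 2020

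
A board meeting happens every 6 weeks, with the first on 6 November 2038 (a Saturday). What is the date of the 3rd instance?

The 3rd occurrence is 2 intervals after the first: 2 × 42 = 84 days after 6 November 2038.
November has 30 days — 24 days to the end of November leaves 60.
December has 31 days (29 left).
29 days into January → 29 January 2039.

29 January 2039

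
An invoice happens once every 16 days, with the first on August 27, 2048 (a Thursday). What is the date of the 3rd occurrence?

September 28, 2048

The 3rd occurrence is 2 intervals after the first: 2 × 16 = 32 days after August 27, 2048.
August has 31 days — 4 days to the end of August leaves 28.
28 days into September → September 28, 2048.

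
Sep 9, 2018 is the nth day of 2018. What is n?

252

Days in months before Sep: 31 + 28 + 31 + 30 + 31 + 30 + 31 + 31 = 243.
Plus 9 days into Sep → day 252.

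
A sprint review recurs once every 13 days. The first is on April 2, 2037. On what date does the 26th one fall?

The 26th occurrence is 25 intervals after the first: 25 × 13 = 325 days after April 2, 2037.
April has 30 days — 28 days to the end of April leaves 297.
May has 31 days (266 left).
June has 30 days (236 left).
July has 31 days (205 left).
August has 31 days (174 left).
September has 30 days (144 left).
October has 31 days (113 left).
November has 30 days (83 left).
December has 31 days (52 left).
January has 31 days (21 left).
21 days into February → February 21, 2038.

February 21, 2038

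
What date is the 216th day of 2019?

August 4, 2019

January has 31 days (216 − 31 = 185 remain).
February has 28 days (185 − 28 = 157 remain).
March has 31 days (157 − 31 = 126 remain).
April has 30 days (126 − 30 = 96 remain).
May has 31 days (96 − 31 = 65 remain).
June has 30 days (65 − 30 = 35 remain).
July has 31 days (35 − 31 = 4 remain).
4 into August → August 4.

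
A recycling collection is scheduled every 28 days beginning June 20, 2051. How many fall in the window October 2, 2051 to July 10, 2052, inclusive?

10

Occurrences land 28·i days after June 20, 2051 for i = 0, 1, 2, …
October 2, 2051 is 104 days after the start; 104 ÷ 28 = 3 remainder 20; since the remainder is 20, round up to i = 4. First occurrence in the window: #5 on October 10, 2051 (4×28 = 112 days in).
July 10, 2052 is 386 days after the start; 386 ÷ 28 = 13 remainder 22. Last occurrence in the window: #14 on June 18, 2052.
Occurrences #5 through #14: 10 in total.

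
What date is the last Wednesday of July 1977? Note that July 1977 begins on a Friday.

July 1977 begins on a Friday, so the first Wednesday is July 6 (5 days later).
July 1977 has 31 days. Adding weeks: 6, 13, 20, 27 — the last one ≤ 31 is the 27th.

27 July 1977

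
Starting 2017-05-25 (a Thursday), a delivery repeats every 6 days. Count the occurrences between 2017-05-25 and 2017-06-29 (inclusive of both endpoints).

Occurrences land 6·i days after 2017-05-25 for i = 0, 1, 2, …
The window opens on the start date, so the first occurrence inside is #1 on 2017-05-25.
2017-06-29 is 35 days after the start; 35 ÷ 6 = 5 remainder 5. Last occurrence in the window: #6 on 2017-06-24.
Occurrences #1 through #6: 6 in total.

6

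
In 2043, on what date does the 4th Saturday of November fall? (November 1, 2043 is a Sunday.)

28 November 2043

November 2043 begins on a Sunday, so the first Saturday is November 7 (6 days later).
The 4th Saturday is 3 weeks later: 7 + 21 = 28.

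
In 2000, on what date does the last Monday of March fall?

The first Monday of March 2000 is March 6.
March 2000 has 31 days. Adding weeks: 6, 13, 20, 27 — the last one ≤ 31 is the 27th.

27 March 2000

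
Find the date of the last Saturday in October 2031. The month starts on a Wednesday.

October 2031 begins on a Wednesday, so the first Saturday is October 4 (3 days later).
October 2031 has 31 days. Adding weeks: 4, 11, 18, 25 — the last one ≤ 31 is the 25th.

October 25, 2031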